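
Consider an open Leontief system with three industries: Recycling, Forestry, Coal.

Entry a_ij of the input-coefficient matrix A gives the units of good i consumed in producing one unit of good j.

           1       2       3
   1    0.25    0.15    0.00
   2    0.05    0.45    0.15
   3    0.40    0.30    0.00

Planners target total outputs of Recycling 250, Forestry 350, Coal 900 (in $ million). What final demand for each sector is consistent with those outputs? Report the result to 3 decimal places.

d_1 = 135.000, d_2 = 45.000, d_3 = 695.000

I − A =
  [   0.75    -0.15     0.00]
  [  -0.05     0.55    -0.15]
  [  -0.40    -0.30     1.00]
d = (I − A) x:
  d_1 = (+0.75)·250 + (-0.15)·350 + (+0.00)·900 = 135.000
  d_2 = (-0.05)·250 + (+0.55)·350 + (-0.15)·900 = 45.000
  d_3 = (-0.40)·250 + (-0.30)·350 + (+1.00)·900 = 695.000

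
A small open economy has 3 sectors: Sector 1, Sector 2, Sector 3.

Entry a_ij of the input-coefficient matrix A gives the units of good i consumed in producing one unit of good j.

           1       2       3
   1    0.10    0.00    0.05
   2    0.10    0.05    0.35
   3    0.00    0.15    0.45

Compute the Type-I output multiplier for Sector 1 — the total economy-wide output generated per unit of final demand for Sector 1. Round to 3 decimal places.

m_1 = 1.279

I − A =
  [   0.90     0.00    -0.05]
  [  -0.10     0.95    -0.35]
  [   0.00    -0.15     0.55]
Cofactors of I−A, C_ij = (−1)^(i+j)·(minor ij) (rows/columns in the sector order above):
  C_11 = (0.95)(0.55) − (-0.35)(-0.15) = 0.4700
  C_12 = −[(-0.10)(0.55) − (-0.35)(0.00)] = 0.0550
  C_13 = (-0.10)(-0.15) − (0.95)(0.00) = 0.0150
  C_21 = −[(0.00)(0.55) − (-0.05)(-0.15)] = 0.0075
  C_22 = (0.90)(0.55) − (-0.05)(0.00) = 0.4950
  C_23 = −[(0.90)(-0.15) − (0.00)(0.00)] = 0.1350
  C_31 = (0.00)(-0.35) − (-0.05)(0.95) = 0.0475
  C_32 = −[(0.90)(-0.35) − (-0.05)(-0.10)] = 0.3200
  C_33 = (0.90)(0.95) − (0.00)(-0.10) = 0.8550
det(I−A) = Σ_j (I−A)_1j·C_1j = (0.90)(0.4700) + (0.00)(0.0550) + (-0.05)(0.0150) = 0.42225
adj(I−A) = Cᵀ =
  [ 0.4700   0.0075   0.0475]
  [ 0.0550   0.4950   0.3200]
  [ 0.0150   0.1350   0.8550]
(I − A)⁻¹ = adj(I−A) / det(I−A) ≈
  [   1.1131     0.0178     0.1125]
  [   0.1303     1.1723     0.7578]
  [   0.0355     0.3197     2.0249]
The output multiplier for sector j is the column-j sum of the Leontief inverse (I − A)⁻¹ = adj(I−A) / det(I−A).
Column 1 of adj(I−A): (0.4700, 0.0550, 0.0150); det(I−A) = 0.42225.
m_1 = (0.4700 + 0.0550 + 0.0150) / 0.42225 = 0.54 / 0.42225 ≈ 1.279.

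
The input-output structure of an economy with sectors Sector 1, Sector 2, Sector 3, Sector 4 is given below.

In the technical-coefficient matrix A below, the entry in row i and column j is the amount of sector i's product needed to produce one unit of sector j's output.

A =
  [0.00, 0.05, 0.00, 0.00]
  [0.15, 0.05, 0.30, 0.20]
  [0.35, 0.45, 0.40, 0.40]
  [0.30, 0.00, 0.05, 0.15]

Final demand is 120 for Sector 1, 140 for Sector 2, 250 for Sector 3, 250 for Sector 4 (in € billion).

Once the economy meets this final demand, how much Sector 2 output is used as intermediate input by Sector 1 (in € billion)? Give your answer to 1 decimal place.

I − A =
  [   1.00    -0.05     0.00     0.00]
  [  -0.15     0.95    -0.30    -0.20]
  [  -0.35    -0.45     0.60    -0.40]
  [  -0.30     0.00    -0.05     0.85]
Compute the cofactors C_ij = (−1)^(i+j)·(3×3 minor ij) of I−A; the adjugate is their transpose:
adj(I−A) = Cᵀ =
  [ 0.346250   0.024500   0.013250   0.012000]
  [ 0.238250   0.490000   0.265000   0.240000]
  [ 0.481000   0.403375   0.798125   0.470500]
  [ 0.150500   0.032375   0.051625   0.425250]
det(I−A) = Σ_j (I−A)_1j·C_1j = (1.00)(0.346250) + (-0.05)(0.238250) + (0.00)(0.481000) + (0.00)(0.150500) = 0.3343375
(I − A)⁻¹ = adj(I−A) / det(I−A) ≈
  [   1.0356     0.0733     0.0396     0.0359]
  [   0.7126     1.4656     0.7926     0.7178]
  [   1.4387     1.2065     2.3872     1.4073]
  [   0.4501     0.0968     0.1544     1.2719]
First solve x = (I − A)⁻¹ d = adj(I−A)·d / det(I−A); in particular x_1 = (0.346250·120 + 0.024500·140 + 0.013250·250 + 0.012000·250) / 0.3343375 = 51.2925 / 0.3343375 ≈ 153.415.
Intermediate flow from 2 to 1: z_21 = a_21 · x_1 = 0.15 × 51.2925 / 0.3343375 = 7.693875 / 0.3343375 ≈ 23.0.

z_21 = 23.0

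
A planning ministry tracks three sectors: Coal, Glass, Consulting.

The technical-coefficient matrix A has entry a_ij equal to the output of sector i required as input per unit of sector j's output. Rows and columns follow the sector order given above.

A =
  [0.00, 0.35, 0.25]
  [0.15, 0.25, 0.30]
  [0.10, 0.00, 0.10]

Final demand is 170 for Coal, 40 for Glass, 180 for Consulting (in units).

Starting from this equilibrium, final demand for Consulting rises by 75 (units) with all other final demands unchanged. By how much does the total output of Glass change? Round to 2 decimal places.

Δx_2 = 42.29

I − A =
  [   1.00    -0.35    -0.25]
  [  -0.15     0.75    -0.30]
  [  -0.10     0.00     0.90]
Cofactors of I−A, C_ij = (−1)^(i+j)·(minor ij) (rows/columns in the sector order above):
  C_11 = (0.75)(0.90) − (-0.30)(0.00) = 0.6750
  C_12 = −[(-0.15)(0.90) − (-0.30)(-0.10)] = 0.1650
  C_13 = (-0.15)(0.00) − (0.75)(-0.10) = 0.0750
  C_21 = −[(-0.35)(0.90) − (-0.25)(0.00)] = 0.3150
  C_22 = (1.00)(0.90) − (-0.25)(-0.10) = 0.8750
  C_23 = −[(1.00)(0.00) − (-0.35)(-0.10)] = 0.0350
  C_31 = (-0.35)(-0.30) − (-0.25)(0.75) = 0.2925
  C_32 = −[(1.00)(-0.30) − (-0.25)(-0.15)] = 0.3375
  C_33 = (1.00)(0.75) − (-0.35)(-0.15) = 0.6975
det(I−A) = Σ_j (I−A)_1j·C_1j = (1.00)(0.6750) + (-0.35)(0.1650) + (-0.25)(0.0750) = 0.5985
adj(I−A) = Cᵀ =
  [ 0.6750   0.3150   0.2925]
  [ 0.1650   0.8750   0.3375]
  [ 0.0750   0.0350   0.6975]
(I − A)⁻¹ = adj(I−A) / det(I−A) ≈
  [   1.1278     0.5263     0.4887]
  [   0.2757     1.4620     0.5639]
  [   0.1253     0.0585     1.1654]
Δx = (I − A)⁻¹ Δd with Δd having +75 in the Consulting component and 0 elsewhere.
So Δx_2 = L_23 · (+75), where L_23 = adj(I−A)_23 / det(I−A) = 0.3375 / 0.5985.
Δx_2 = 0.3375 × (+75) / 0.5985 = 25.3125 / 0.5985 ≈ 42.29.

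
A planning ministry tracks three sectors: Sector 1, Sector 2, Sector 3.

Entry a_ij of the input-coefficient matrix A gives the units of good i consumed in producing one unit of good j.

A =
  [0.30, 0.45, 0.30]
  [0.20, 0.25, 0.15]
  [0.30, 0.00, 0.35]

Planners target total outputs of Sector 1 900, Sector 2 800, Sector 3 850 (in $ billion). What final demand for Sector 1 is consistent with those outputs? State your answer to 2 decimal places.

I − A =
  [   0.70    -0.45    -0.30]
  [  -0.20     0.75    -0.15]
  [  -0.30     0.00     0.65]
d = (I − A) x:
  d_1 = (+0.70)·900 + (-0.45)·800 + (-0.30)·850 = 15.00
  d_2 = (-0.20)·900 + (+0.75)·800 + (-0.15)·850 = 292.50
  d_3 = (-0.30)·900 + (+0.00)·800 + (+0.65)·850 = 282.50

d_1 = 15.00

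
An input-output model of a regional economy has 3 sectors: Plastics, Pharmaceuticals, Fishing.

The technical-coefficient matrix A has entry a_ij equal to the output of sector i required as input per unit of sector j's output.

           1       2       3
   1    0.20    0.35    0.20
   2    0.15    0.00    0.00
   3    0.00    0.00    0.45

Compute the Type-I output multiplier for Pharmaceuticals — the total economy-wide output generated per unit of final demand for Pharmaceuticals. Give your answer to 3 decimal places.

I − A =
  [   0.80    -0.35    -0.20]
  [  -0.15     1.00     0.00]
  [   0.00     0.00     0.55]
Cofactors of I−A, C_ij = (−1)^(i+j)·(minor ij) (rows/columns in the sector order above):
  C_11 = (1.00)(0.55) − (0.00)(0.00) = 0.5500
  C_12 = −[(-0.15)(0.55) − (0.00)(0.00)] = 0.0825
  C_13 = (-0.15)(0.00) − (1.00)(0.00) = 0.0000
  C_21 = −[(-0.35)(0.55) − (-0.20)(0.00)] = 0.1925
  C_22 = (0.80)(0.55) − (-0.20)(0.00) = 0.4400
  C_23 = −[(0.80)(0.00) − (-0.35)(0.00)] = 0.0000
  C_31 = (-0.35)(0.00) − (-0.20)(1.00) = 0.2000
  C_32 = −[(0.80)(0.00) − (-0.20)(-0.15)] = 0.0300
  C_33 = (0.80)(1.00) − (-0.35)(-0.15) = 0.7475
det(I−A) = Σ_j (I−A)_1j·C_1j = (0.80)(0.5500) + (-0.35)(0.0825) + (-0.20)(0.0000) = 0.411125
adj(I−A) = Cᵀ =
  [ 0.5500   0.1925   0.2000]
  [ 0.0825   0.4400   0.0300]
  [ 0.0000   0.0000   0.7475]
(I − A)⁻¹ = adj(I−A) / det(I−A) ≈
  [   1.3378     0.4682     0.4865]
  [   0.2007     1.0702     0.0730]
  [   0.0000     0.0000     1.8182]
The output multiplier for sector j is the column-j sum of the Leontief inverse (I − A)⁻¹ = adj(I−A) / det(I−A).
Column 2 of adj(I−A): (0.1925, 0.4400, 0.0000); det(I−A) = 0.411125.
m_2 = (0.1925 + 0.4400 + 0.0000) / 0.411125 = 0.6325 / 0.411125 ≈ 1.538.

m_2 = 1.538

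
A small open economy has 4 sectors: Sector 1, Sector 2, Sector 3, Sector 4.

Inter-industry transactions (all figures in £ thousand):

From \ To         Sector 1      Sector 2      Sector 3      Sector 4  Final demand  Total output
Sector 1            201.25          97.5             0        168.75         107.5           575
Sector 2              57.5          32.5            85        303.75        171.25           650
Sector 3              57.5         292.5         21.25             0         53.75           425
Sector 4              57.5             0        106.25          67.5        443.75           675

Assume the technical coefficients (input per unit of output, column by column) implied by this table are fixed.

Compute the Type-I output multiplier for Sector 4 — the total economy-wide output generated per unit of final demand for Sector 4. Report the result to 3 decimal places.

Technical coefficients a_ij = z_ij / X_j:
  a_11 = 201.25/575 = 0.35, a_21 = 57.5/575 = 0.10, a_31 = 57.5/575 = 0.10, a_41 = 57.5/575 = 0.10
  a_12 = 97.5/650 = 0.15, a_22 = 32.5/650 = 0.05, a_32 = 292.5/650 = 0.45, a_42 = 0/650 = 0.00
  a_13 = 0/425 = 0.00, a_23 = 85/425 = 0.20, a_33 = 21.25/425 = 0.05, a_43 = 106.25/425 = 0.25
  a_14 = 168.75/675 = 0.25, a_24 = 303.75/675 = 0.45, a_34 = 0/675 = 0.00, a_44 = 67.5/675 = 0.10
I − A =
  [   0.65    -0.15     0.00    -0.25]
  [  -0.10     0.95    -0.20    -0.45]
  [  -0.10    -0.45     0.95     0.00]
  [  -0.10     0.00    -0.25     0.90]
Compute the cofactors C_ij = (−1)^(i+j)·(3×3 minor ij) of I−A; the adjugate is their transpose:
adj(I−A) = Cᵀ =
  [ 0.680625   0.156375   0.103250   0.267250]
  [ 0.157500   0.525750   0.191375   0.306625]
  [ 0.146250   0.265500   0.511750   0.173375]
  [ 0.116250   0.091125   0.153625   0.510875]
det(I−A) = Σ_j (I−A)_1j·C_1j = (0.65)(0.680625) + (-0.15)(0.157500) + (0.00)(0.146250) + (-0.25)(0.116250) = 0.38971875
(I − A)⁻¹ = adj(I−A) / det(I−A) ≈
  [   1.7465     0.4013     0.2649     0.6858]
  [   0.4041     1.3490     0.4911     0.7868]
  [   0.3753     0.6813     1.3131     0.4449]
  [   0.2983     0.2338     0.3942     1.3109]
The output multiplier for sector j is the column-j sum of the Leontief inverse (I − A)⁻¹ = adj(I−A) / det(I−A).
Column 4 of adj(I−A): (0.267250, 0.306625, 0.173375, 0.510875); det(I−A) = 0.38971875.
m_4 = (0.267250 + 0.306625 + 0.173375 + 0.510875) / 0.38971875 = 1.258125 / 0.38971875 ≈ 3.228.

m_4 = 3.228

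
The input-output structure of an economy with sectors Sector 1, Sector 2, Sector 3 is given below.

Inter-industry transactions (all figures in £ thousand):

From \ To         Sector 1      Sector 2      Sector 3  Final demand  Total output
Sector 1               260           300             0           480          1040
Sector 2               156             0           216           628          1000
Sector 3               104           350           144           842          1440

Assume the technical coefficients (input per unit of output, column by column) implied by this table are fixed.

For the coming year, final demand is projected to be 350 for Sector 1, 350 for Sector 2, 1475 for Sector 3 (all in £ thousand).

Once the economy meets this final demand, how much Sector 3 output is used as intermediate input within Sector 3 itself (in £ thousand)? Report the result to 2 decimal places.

z_33 = 202.43

Technical coefficients a_ij = z_ij / X_j:
  a_11 = 260/1040 = 0.25, a_21 = 156/1040 = 0.15, a_31 = 104/1040 = 0.10
  a_12 = 300/1000 = 0.30, a_22 = 0/1000 = 0.00, a_32 = 350/1000 = 0.35
  a_13 = 0/1440 = 0.00, a_23 = 216/1440 = 0.15, a_33 = 144/1440 = 0.10
I − A =
  [   0.75    -0.30     0.00]
  [  -0.15     1.00    -0.15]
  [  -0.10    -0.35     0.90]
Cofactors of I−A, C_ij = (−1)^(i+j)·(minor ij) (rows/columns in the sector order above):
  C_11 = (1.00)(0.90) − (-0.15)(-0.35) = 0.8475
  C_12 = −[(-0.15)(0.90) − (-0.15)(-0.10)] = 0.1500
  C_13 = (-0.15)(-0.35) − (1.00)(-0.10) = 0.1525
  C_21 = −[(-0.30)(0.90) − (0.00)(-0.35)] = 0.2700
  C_22 = (0.75)(0.90) − (0.00)(-0.10) = 0.6750
  C_23 = −[(0.75)(-0.35) − (-0.30)(-0.10)] = 0.2925
  C_31 = (-0.30)(-0.15) − (0.00)(1.00) = 0.0450
  C_32 = −[(0.75)(-0.15) − (0.00)(-0.15)] = 0.1125
  C_33 = (0.75)(1.00) − (-0.30)(-0.15) = 0.7050
det(I−A) = Σ_j (I−A)_1j·C_1j = (0.75)(0.8475) + (-0.30)(0.1500) + (0.00)(0.1525) = 0.590625
adj(I−A) = Cᵀ =
  [ 0.8475   0.2700   0.0450]
  [ 0.1500   0.6750   0.1125]
  [ 0.1525   0.2925   0.7050]
(I − A)⁻¹ = adj(I−A) / det(I−A) ≈
  [   1.4349     0.4571     0.0762]
  [   0.2540     1.1429     0.1905]
  [   0.2582     0.4952     1.1937]
First solve x = (I − A)⁻¹ d = adj(I−A)·d / det(I−A); in particular x_3 = (0.1525·350 + 0.2925·350 + 0.7050·1475) / 0.590625 = 1195.625 / 0.590625 ≈ 2024.3386.
Intermediate flow from 3 to 3: z_33 = a_33 · x_3 = 0.10 × 1195.625 / 0.590625 = 119.5625 / 0.590625 ≈ 202.43.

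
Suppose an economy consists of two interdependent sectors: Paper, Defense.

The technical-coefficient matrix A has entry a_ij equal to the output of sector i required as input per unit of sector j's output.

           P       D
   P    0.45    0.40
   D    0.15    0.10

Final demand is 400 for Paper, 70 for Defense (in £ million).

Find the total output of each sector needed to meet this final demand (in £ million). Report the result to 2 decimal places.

x_P = 891.95, x_D = 226.44

I − A =
  [   0.55    -0.40]
  [  -0.15     0.90]
det(I−A) = (0.55)(0.90) − (-0.40)(-0.15) = 0.4350
adj(I−A) = [[0.90, 0.40], [0.15, 0.55]]
(I − A)⁻¹ = adj(I−A) / det(I−A) ≈
  [   2.0690     0.9195]
  [   0.3448     1.2644]
x = (I − A)⁻¹ d = adj(I−A)·d / det(I−A), with det(I−A) = 0.4350:
  x_P = (0.90·400 + 0.40·70) / 0.4350 = 388.00 / 0.4350 ≈ 891.95
  x_D = (0.15·400 + 0.55·70) / 0.4350 = 98.50 / 0.4350 ≈ 226.44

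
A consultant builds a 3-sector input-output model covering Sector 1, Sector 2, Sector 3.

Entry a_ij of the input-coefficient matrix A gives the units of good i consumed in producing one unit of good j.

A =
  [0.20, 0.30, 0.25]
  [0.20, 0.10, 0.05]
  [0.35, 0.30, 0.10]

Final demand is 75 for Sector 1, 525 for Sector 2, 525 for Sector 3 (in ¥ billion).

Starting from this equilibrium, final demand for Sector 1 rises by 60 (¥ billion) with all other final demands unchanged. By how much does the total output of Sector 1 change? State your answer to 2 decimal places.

I − A =
  [   0.80    -0.30    -0.25]
  [  -0.20     0.90    -0.05]
  [  -0.35    -0.30     0.90]
Cofactors of I−A, C_ij = (−1)^(i+j)·(minor ij) (rows/columns in the sector order above):
  C_11 = (0.90)(0.90) − (-0.05)(-0.30) = 0.7950
  C_12 = −[(-0.20)(0.90) − (-0.05)(-0.35)] = 0.1975
  C_13 = (-0.20)(-0.30) − (0.90)(-0.35) = 0.3750
  C_21 = −[(-0.30)(0.90) − (-0.25)(-0.30)] = 0.3450
  C_22 = (0.80)(0.90) − (-0.25)(-0.35) = 0.6325
  C_23 = −[(0.80)(-0.30) − (-0.30)(-0.35)] = 0.3450
  C_31 = (-0.30)(-0.05) − (-0.25)(0.90) = 0.2400
  C_32 = −[(0.80)(-0.05) − (-0.25)(-0.20)] = 0.0900
  C_33 = (0.80)(0.90) − (-0.30)(-0.20) = 0.6600
det(I−A) = Σ_j (I−A)_1j·C_1j = (0.80)(0.7950) + (-0.30)(0.1975) + (-0.25)(0.3750) = 0.4830
adj(I−A) = Cᵀ =
  [ 0.7950   0.3450   0.2400]
  [ 0.1975   0.6325   0.0900]
  [ 0.3750   0.3450   0.6600]
(I − A)⁻¹ = adj(I−A) / det(I−A) ≈
  [   1.6460     0.7143     0.4969]
  [   0.4089     1.3095     0.1863]
  [   0.7764     0.7143     1.3665]
Δx = (I − A)⁻¹ Δd with Δd having +60 in the Sector 1 component and 0 elsewhere.
So Δx_1 = L_11 · (+60), where L_11 = adj(I−A)_11 / det(I−A) = 0.7950 / 0.4830.
Δx_1 = 0.7950 × (+60) / 0.4830 = 47.70 / 0.4830 ≈ 98.76.

Δx_1 = 98.76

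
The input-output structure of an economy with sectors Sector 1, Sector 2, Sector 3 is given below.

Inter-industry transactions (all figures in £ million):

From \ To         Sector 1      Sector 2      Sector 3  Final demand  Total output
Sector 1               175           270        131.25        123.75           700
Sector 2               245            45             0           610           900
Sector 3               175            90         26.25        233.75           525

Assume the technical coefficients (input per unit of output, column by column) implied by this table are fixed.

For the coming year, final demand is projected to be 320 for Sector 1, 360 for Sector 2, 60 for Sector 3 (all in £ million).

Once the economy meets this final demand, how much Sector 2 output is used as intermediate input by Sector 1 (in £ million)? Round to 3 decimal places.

z_21 = 285.123

Technical coefficients a_ij = z_ij / X_j:
  a_11 = 175/700 = 0.25, a_21 = 245/700 = 0.35, a_31 = 175/700 = 0.25
  a_12 = 270/900 = 0.30, a_22 = 45/900 = 0.05, a_32 = 90/900 = 0.10
  a_13 = 131.25/525 = 0.25, a_23 = 0/525 = 0.00, a_33 = 26.25/525 = 0.05
I − A =
  [   0.75    -0.30    -0.25]
  [  -0.35     0.95     0.00]
  [  -0.25    -0.10     0.95]
Cofactors of I−A, C_ij = (−1)^(i+j)·(minor ij) (rows/columns in the sector order above):
  C_11 = (0.95)(0.95) − (0.00)(-0.10) = 0.9025
  C_12 = −[(-0.35)(0.95) − (0.00)(-0.25)] = 0.3325
  C_13 = (-0.35)(-0.10) − (0.95)(-0.25) = 0.2725
  C_21 = −[(-0.30)(0.95) − (-0.25)(-0.10)] = 0.3100
  C_22 = (0.75)(0.95) − (-0.25)(-0.25) = 0.6500
  C_23 = −[(0.75)(-0.10) − (-0.30)(-0.25)] = 0.1500
  C_31 = (-0.30)(0.00) − (-0.25)(0.95) = 0.2375
  C_32 = −[(0.75)(0.00) − (-0.25)(-0.35)] = 0.0875
  C_33 = (0.75)(0.95) − (-0.30)(-0.35) = 0.6075
det(I−A) = Σ_j (I−A)_1j·C_1j = (0.75)(0.9025) + (-0.30)(0.3325) + (-0.25)(0.2725) = 0.5090
adj(I−A) = Cᵀ =
  [ 0.9025   0.3100   0.2375]
  [ 0.3325   0.6500   0.0875]
  [ 0.2725   0.1500   0.6075]
(I − A)⁻¹ = adj(I−A) / det(I−A) ≈
  [   1.7731     0.6090     0.4666]
  [   0.6532     1.2770     0.1719]
  [   0.5354     0.2947     1.1935]
First solve x = (I − A)⁻¹ d = adj(I−A)·d / det(I−A); in particular x_1 = (0.9025·320 + 0.3100·360 + 0.2375·60) / 0.5090 = 414.65 / 0.5090 ≈ 814.63654.
Intermediate flow from 2 to 1: z_21 = a_21 · x_1 = 0.35 × 414.65 / 0.5090 = 145.1275 / 0.5090 ≈ 285.123.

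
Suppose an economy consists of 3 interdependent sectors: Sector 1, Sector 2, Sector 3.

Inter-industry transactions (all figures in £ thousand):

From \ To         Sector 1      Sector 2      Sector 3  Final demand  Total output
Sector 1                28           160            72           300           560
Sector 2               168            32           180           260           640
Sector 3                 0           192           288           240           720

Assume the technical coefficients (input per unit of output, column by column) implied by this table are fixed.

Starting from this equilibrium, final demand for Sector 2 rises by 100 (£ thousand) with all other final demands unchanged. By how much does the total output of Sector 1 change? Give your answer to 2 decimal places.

Technical coefficients a_ij = z_ij / X_j:
  a_11 = 28/560 = 0.05, a_21 = 168/560 = 0.30, a_31 = 0/560 = 0.00
  a_12 = 160/640 = 0.25, a_22 = 32/640 = 0.05, a_32 = 192/640 = 0.30
  a_13 = 72/720 = 0.10, a_23 = 180/720 = 0.25, a_33 = 288/720 = 0.40
I − A =
  [   0.95    -0.25    -0.10]
  [  -0.30     0.95    -0.25]
  [   0.00    -0.30     0.60]
Cofactors of I−A, C_ij = (−1)^(i+j)·(minor ij) (rows/columns in the sector order above):
  C_11 = (0.95)(0.60) − (-0.25)(-0.30) = 0.4950
  C_12 = −[(-0.30)(0.60) − (-0.25)(0.00)] = 0.1800
  C_13 = (-0.30)(-0.30) − (0.95)(0.00) = 0.0900
  C_21 = −[(-0.25)(0.60) − (-0.10)(-0.30)] = 0.1800
  C_22 = (0.95)(0.60) − (-0.10)(0.00) = 0.5700
  C_23 = −[(0.95)(-0.30) − (-0.25)(0.00)] = 0.2850
  C_31 = (-0.25)(-0.25) − (-0.10)(0.95) = 0.1575
  C_32 = −[(0.95)(-0.25) − (-0.10)(-0.30)] = 0.2675
  C_33 = (0.95)(0.95) − (-0.25)(-0.30) = 0.8275
det(I−A) = Σ_j (I−A)_1j·C_1j = (0.95)(0.4950) + (-0.25)(0.1800) + (-0.10)(0.0900) = 0.41625
adj(I−A) = Cᵀ =
  [ 0.4950   0.1800   0.1575]
  [ 0.1800   0.5700   0.2675]
  [ 0.0900   0.2850   0.8275]
(I − A)⁻¹ = adj(I−A) / det(I−A) ≈
  [   1.1892     0.4324     0.3784]
  [   0.4324     1.3694     0.6426]
  [   0.2162     0.6847     1.9880]
Δx = (I − A)⁻¹ Δd with Δd having +100 in the Sector 2 component and 0 elsewhere.
So Δx_1 = L_12 · (+100), where L_12 = adj(I−A)_12 / det(I−A) = 0.1800 / 0.41625.
Δx_1 = 0.1800 × (+100) / 0.41625 = 18.00 / 0.41625 ≈ 43.24.

Δx_1 = 43.24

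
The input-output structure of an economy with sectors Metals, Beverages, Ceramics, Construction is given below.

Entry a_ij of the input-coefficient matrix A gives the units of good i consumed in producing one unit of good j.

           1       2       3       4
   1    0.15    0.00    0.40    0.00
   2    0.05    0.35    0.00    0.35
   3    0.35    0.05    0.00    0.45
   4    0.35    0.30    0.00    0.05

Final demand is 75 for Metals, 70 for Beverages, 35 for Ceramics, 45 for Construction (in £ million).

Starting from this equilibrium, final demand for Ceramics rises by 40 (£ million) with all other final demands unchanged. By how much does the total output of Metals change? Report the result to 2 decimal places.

I − A =
  [   0.85     0.00    -0.40     0.00]
  [  -0.05     0.65     0.00    -0.35]
  [  -0.35    -0.05     1.00    -0.45]
  [  -0.35    -0.30     0.00     0.95]
Compute the cofactors C_ij = (−1)^(i+j)·(3×3 minor ij) of I−A; the adjugate is their transpose:
adj(I−A) = Cᵀ =
  [ 0.512500   0.073000   0.205000   0.124000]
  [ 0.170000   0.611500   0.068000   0.257500]
  [ 0.297000   0.155125   0.435625   0.263500]
  [ 0.242500   0.220000   0.097000   0.460500]
det(I−A) = Σ_j (I−A)_1j·C_1j = (0.85)(0.512500) + (0.00)(0.170000) + (-0.40)(0.297000) + (0.00)(0.242500) = 0.316825
(I − A)⁻¹ = adj(I−A) / det(I−A) ≈
  [   1.6176     0.2304     0.6470     0.3914]
  [   0.5366     1.9301     0.2146     0.8128]
  [   0.9374     0.4896     1.3750     0.8317]
  [   0.7654     0.6944     0.3062     1.4535]
Δx = (I − A)⁻¹ Δd with Δd having +40 in the Ceramics component and 0 elsewhere.
So Δx_1 = L_13 · (+40), where L_13 = adj(I−A)_13 / det(I−A) = 0.205000 / 0.316825.
Δx_1 = 0.205000 × (+40) / 0.316825 = 8.20 / 0.316825 ≈ 25.88.

Δx_1 = 25.88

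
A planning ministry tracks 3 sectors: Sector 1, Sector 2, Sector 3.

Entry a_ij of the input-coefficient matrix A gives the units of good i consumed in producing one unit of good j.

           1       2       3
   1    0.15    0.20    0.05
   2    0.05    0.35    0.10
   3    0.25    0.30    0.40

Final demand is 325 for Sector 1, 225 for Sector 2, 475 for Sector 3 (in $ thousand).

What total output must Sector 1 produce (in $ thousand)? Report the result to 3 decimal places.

I − A =
  [   0.85    -0.20    -0.05]
  [  -0.05     0.65    -0.10]
  [  -0.25    -0.30     0.60]
Cofactors of I−A, C_ij = (−1)^(i+j)·(minor ij) (rows/columns in the sector order above):
  C_11 = (0.65)(0.60) − (-0.10)(-0.30) = 0.3600
  C_12 = −[(-0.05)(0.60) − (-0.10)(-0.25)] = 0.0550
  C_13 = (-0.05)(-0.30) − (0.65)(-0.25) = 0.1775
  C_21 = −[(-0.20)(0.60) − (-0.05)(-0.30)] = 0.1350
  C_22 = (0.85)(0.60) − (-0.05)(-0.25) = 0.4975
  C_23 = −[(0.85)(-0.30) − (-0.20)(-0.25)] = 0.3050
  C_31 = (-0.20)(-0.10) − (-0.05)(0.65) = 0.0525
  C_32 = −[(0.85)(-0.10) − (-0.05)(-0.05)] = 0.0875
  C_33 = (0.85)(0.65) − (-0.20)(-0.05) = 0.5425
det(I−A) = Σ_j (I−A)_1j·C_1j = (0.85)(0.3600) + (-0.20)(0.0550) + (-0.05)(0.1775) = 0.286125
adj(I−A) = Cᵀ =
  [ 0.3600   0.1350   0.0525]
  [ 0.0550   0.4975   0.0875]
  [ 0.1775   0.3050   0.5425]
(I − A)⁻¹ = adj(I−A) / det(I−A) ≈
  [   1.2582     0.4718     0.1835]
  [   0.1922     1.7388     0.3058]
  [   0.6204     1.0660     1.8960]
x = (I − A)⁻¹ d = adj(I−A)·d / det(I−A), with det(I−A) = 0.286125:
  x_1 = (0.3600·325 + 0.1350·225 + 0.0525·475) / 0.286125 = 172.3125 / 0.286125 ≈ 602.228
  x_2 = (0.0550·325 + 0.4975·225 + 0.0875·475) / 0.286125 = 171.375 / 0.286125 ≈ 598.952
  x_3 = (0.1775·325 + 0.3050·225 + 0.5425·475) / 0.286125 = 384.00 / 0.286125 ≈ 1342.071

x_1 = 602.228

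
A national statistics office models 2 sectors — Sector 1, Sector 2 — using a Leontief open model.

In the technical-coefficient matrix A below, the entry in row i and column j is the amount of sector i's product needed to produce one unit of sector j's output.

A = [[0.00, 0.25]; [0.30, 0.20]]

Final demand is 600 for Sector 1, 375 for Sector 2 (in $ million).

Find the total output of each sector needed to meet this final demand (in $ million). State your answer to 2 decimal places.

x_1 = 791.38, x_2 = 765.52

I − A =
  [   1.00    -0.25]
  [  -0.30     0.80]
det(I−A) = (1.00)(0.80) − (-0.25)(-0.30) = 0.7250
adj(I−A) = [[0.80, 0.25], [0.30, 1.00]]
(I − A)⁻¹ = adj(I−A) / det(I−A) ≈
  [   1.1034     0.3448]
  [   0.4138     1.3793]
x = (I − A)⁻¹ d = adj(I−A)·d / det(I−A), with det(I−A) = 0.7250:
  x_1 = (0.80·600 + 0.25·375) / 0.7250 = 573.75 / 0.7250 ≈ 791.38
  x_2 = (0.30·600 + 1.00·375) / 0.7250 = 555.00 / 0.7250 ≈ 765.52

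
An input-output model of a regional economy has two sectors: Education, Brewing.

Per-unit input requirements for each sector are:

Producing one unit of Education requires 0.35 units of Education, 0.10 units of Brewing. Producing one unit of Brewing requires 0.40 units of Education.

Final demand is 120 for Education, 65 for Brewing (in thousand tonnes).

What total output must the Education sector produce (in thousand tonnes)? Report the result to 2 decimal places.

I − A =
  [   0.65    -0.40]
  [  -0.10     1.00]
det(I−A) = (0.65)(1.00) − (-0.40)(-0.10) = 0.6100
adj(I−A) = [[1.00, 0.40], [0.10, 0.65]]
(I − A)⁻¹ = adj(I−A) / det(I−A) ≈
  [   1.6393     0.6557]
  [   0.1639     1.0656]
x = (I − A)⁻¹ d = adj(I−A)·d / det(I−A), with det(I−A) = 0.6100:
  x_1 = (1.00·120 + 0.40·65) / 0.6100 = 146.00 / 0.6100 ≈ 239.34
  x_2 = (0.10·120 + 0.65·65) / 0.6100 = 54.25 / 0.6100 ≈ 88.93

x_1 = 239.34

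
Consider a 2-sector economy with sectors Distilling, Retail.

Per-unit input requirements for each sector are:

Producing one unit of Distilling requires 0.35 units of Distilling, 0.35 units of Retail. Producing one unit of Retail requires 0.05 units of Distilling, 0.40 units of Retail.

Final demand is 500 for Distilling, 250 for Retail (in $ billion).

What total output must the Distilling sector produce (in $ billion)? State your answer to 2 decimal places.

x_D = 838.93

I − A =
  [   0.65    -0.05]
  [  -0.35     0.60]
det(I−A) = (0.65)(0.60) − (-0.05)(-0.35) = 0.3725
adj(I−A) = [[0.60, 0.05], [0.35, 0.65]]
(I − A)⁻¹ = adj(I−A) / det(I−A) ≈
  [   1.6107     0.1342]
  [   0.9396     1.7450]
x = (I − A)⁻¹ d = adj(I−A)·d / det(I−A), with det(I−A) = 0.3725:
  x_D = (0.60·500 + 0.05·250) / 0.3725 = 312.50 / 0.3725 ≈ 838.93
  x_R = (0.35·500 + 0.65·250) / 0.3725 = 337.50 / 0.3725 ≈ 906.04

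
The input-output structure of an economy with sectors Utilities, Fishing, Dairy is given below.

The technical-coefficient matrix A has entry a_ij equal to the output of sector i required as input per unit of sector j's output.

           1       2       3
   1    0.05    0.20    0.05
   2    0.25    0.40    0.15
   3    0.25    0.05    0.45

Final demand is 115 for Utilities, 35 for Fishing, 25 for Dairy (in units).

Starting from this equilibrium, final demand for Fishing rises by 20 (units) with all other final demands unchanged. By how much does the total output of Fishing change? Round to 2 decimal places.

I − A =
  [   0.95    -0.20    -0.05]
  [  -0.25     0.60    -0.15]
  [  -0.25    -0.05     0.55]
Cofactors of I−A, C_ij = (−1)^(i+j)·(minor ij) (rows/columns in the sector order above):
  C_11 = (0.60)(0.55) − (-0.15)(-0.05) = 0.3225
  C_12 = −[(-0.25)(0.55) − (-0.15)(-0.25)] = 0.1750
  C_13 = (-0.25)(-0.05) − (0.60)(-0.25) = 0.1625
  C_21 = −[(-0.20)(0.55) − (-0.05)(-0.05)] = 0.1125
  C_22 = (0.95)(0.55) − (-0.05)(-0.25) = 0.5100
  C_23 = −[(0.95)(-0.05) − (-0.20)(-0.25)] = 0.0975
  C_31 = (-0.20)(-0.15) − (-0.05)(0.60) = 0.0600
  C_32 = −[(0.95)(-0.15) − (-0.05)(-0.25)] = 0.1550
  C_33 = (0.95)(0.60) − (-0.20)(-0.25) = 0.5200
det(I−A) = Σ_j (I−A)_1j·C_1j = (0.95)(0.3225) + (-0.20)(0.1750) + (-0.05)(0.1625) = 0.26325
adj(I−A) = Cᵀ =
  [ 0.3225   0.1125   0.0600]
  [ 0.1750   0.5100   0.1550]
  [ 0.1625   0.0975   0.5200]
(I − A)⁻¹ = adj(I−A) / det(I−A) ≈
  [   1.2251     0.4274     0.2279]
  [   0.6648     1.9373     0.5888]
  [   0.6173     0.3704     1.9753]
Δx = (I − A)⁻¹ Δd with Δd having +20 in the Fishing component and 0 elsewhere.
So Δx_2 = L_22 · (+20), where L_22 = adj(I−A)_22 / det(I−A) = 0.5100 / 0.26325.
Δx_2 = 0.5100 × (+20) / 0.26325 = 10.20 / 0.26325 ≈ 38.75.

Δx_2 = 38.75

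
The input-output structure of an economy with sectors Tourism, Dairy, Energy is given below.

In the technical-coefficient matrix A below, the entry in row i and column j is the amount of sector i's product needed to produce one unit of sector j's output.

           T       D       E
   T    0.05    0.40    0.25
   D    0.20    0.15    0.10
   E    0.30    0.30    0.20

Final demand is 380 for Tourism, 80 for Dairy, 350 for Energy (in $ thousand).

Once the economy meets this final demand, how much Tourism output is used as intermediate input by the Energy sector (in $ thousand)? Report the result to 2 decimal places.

z_TE = 219.73

I − A =
  [   0.95    -0.40    -0.25]
  [  -0.20     0.85    -0.10]
  [  -0.30    -0.30     0.80]
Cofactors of I−A, C_ij = (−1)^(i+j)·(minor ij) (rows/columns in the sector order above):
  C_11 = (0.85)(0.80) − (-0.10)(-0.30) = 0.6500
  C_12 = −[(-0.20)(0.80) − (-0.10)(-0.30)] = 0.1900
  C_13 = (-0.20)(-0.30) − (0.85)(-0.30) = 0.3150
  C_21 = −[(-0.40)(0.80) − (-0.25)(-0.30)] = 0.3950
  C_22 = (0.95)(0.80) − (-0.25)(-0.30) = 0.6850
  C_23 = −[(0.95)(-0.30) − (-0.40)(-0.30)] = 0.4050
  C_31 = (-0.40)(-0.10) − (-0.25)(0.85) = 0.2525
  C_32 = −[(0.95)(-0.10) − (-0.25)(-0.20)] = 0.1450
  C_33 = (0.95)(0.85) − (-0.40)(-0.20) = 0.7275
det(I−A) = Σ_j (I−A)_1j·C_1j = (0.95)(0.6500) + (-0.40)(0.1900) + (-0.25)(0.3150) = 0.46275
adj(I−A) = Cᵀ =
  [ 0.6500   0.3950   0.2525]
  [ 0.1900   0.6850   0.1450]
  [ 0.3150   0.4050   0.7275]
(I − A)⁻¹ = adj(I−A) / det(I−A) ≈
  [   1.4046     0.8536     0.5457]
  [   0.4106     1.4803     0.3133]
  [   0.6807     0.8752     1.5721]
First solve x = (I − A)⁻¹ d = adj(I−A)·d / det(I−A); in particular x_E = (0.3150·380 + 0.4050·80 + 0.7275·350) / 0.46275 = 406.725 / 0.46275 ≈ 878.9303.
Intermediate flow from T to E: z_TE = a_TE · x_E = 0.25 × 406.725 / 0.46275 = 101.68125 / 0.46275 ≈ 219.73.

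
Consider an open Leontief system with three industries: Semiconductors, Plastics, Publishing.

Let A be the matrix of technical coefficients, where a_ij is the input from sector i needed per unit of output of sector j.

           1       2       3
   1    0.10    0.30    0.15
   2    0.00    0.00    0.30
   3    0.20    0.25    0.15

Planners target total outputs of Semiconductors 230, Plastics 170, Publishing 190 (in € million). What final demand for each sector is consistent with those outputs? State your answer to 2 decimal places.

d_1 = 127.50, d_2 = 113.00, d_3 = 73.00

I − A =
  [   0.90    -0.30    -0.15]
  [   0.00     1.00    -0.30]
  [  -0.20    -0.25     0.85]
d = (I − A) x:
  d_1 = (+0.90)·230 + (-0.30)·170 + (-0.15)·190 = 127.50
  d_2 = (+0.00)·230 + (+1.00)·170 + (-0.30)·190 = 113.00
  d_3 = (-0.20)·230 + (-0.25)·170 + (+0.85)·190 = 73.00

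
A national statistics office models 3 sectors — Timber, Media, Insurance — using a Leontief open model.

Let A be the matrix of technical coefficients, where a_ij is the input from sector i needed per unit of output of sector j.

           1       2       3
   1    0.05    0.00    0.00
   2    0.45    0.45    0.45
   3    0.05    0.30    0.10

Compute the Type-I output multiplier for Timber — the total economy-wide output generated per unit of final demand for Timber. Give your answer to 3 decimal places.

m_1 = 2.778

I − A =
  [   0.95     0.00     0.00]
  [  -0.45     0.55    -0.45]
  [  -0.05    -0.30     0.90]
Cofactors of I−A, C_ij = (−1)^(i+j)·(minor ij) (rows/columns in the sector order above):
  C_11 = (0.55)(0.90) − (-0.45)(-0.30) = 0.3600
  C_12 = −[(-0.45)(0.90) − (-0.45)(-0.05)] = 0.4275
  C_13 = (-0.45)(-0.30) − (0.55)(-0.05) = 0.1625
  C_21 = −[(0.00)(0.90) − (0.00)(-0.30)] = 0.0000
  C_22 = (0.95)(0.90) − (0.00)(-0.05) = 0.8550
  C_23 = −[(0.95)(-0.30) − (0.00)(-0.05)] = 0.2850
  C_31 = (0.00)(-0.45) − (0.00)(0.55) = 0.0000
  C_32 = −[(0.95)(-0.45) − (0.00)(-0.45)] = 0.4275
  C_33 = (0.95)(0.55) − (0.00)(-0.45) = 0.5225
det(I−A) = Σ_j (I−A)_1j·C_1j = (0.95)(0.3600) + (0.00)(0.4275) + (0.00)(0.1625) = 0.3420
adj(I−A) = Cᵀ =
  [ 0.3600   0.0000   0.0000]
  [ 0.4275   0.8550   0.4275]
  [ 0.1625   0.2850   0.5225]
(I − A)⁻¹ = adj(I−A) / det(I−A) ≈
  [   1.0526     0.0000     0.0000]
  [   1.2500     2.5000     1.2500]
  [   0.4751     0.8333     1.5278]
The output multiplier for sector j is the column-j sum of the Leontief inverse (I − A)⁻¹ = adj(I−A) / det(I−A).
Column 1 of adj(I−A): (0.3600, 0.4275, 0.1625); det(I−A) = 0.3420.
m_1 = (0.3600 + 0.4275 + 0.1625) / 0.3420 = 0.95 / 0.3420 ≈ 2.778.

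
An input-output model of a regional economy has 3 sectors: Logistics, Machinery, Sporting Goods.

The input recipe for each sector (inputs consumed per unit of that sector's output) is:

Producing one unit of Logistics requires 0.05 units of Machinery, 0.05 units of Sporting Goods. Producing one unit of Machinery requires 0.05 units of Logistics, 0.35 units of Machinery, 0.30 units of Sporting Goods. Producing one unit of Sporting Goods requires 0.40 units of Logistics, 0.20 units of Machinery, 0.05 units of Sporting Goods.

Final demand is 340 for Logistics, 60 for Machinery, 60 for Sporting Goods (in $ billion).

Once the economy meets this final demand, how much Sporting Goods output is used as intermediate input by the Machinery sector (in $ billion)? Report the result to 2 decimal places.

I − A =
  [   1.00    -0.05    -0.40]
  [  -0.05     0.65    -0.20]
  [  -0.05    -0.30     0.95]
Cofactors of I−A, C_ij = (−1)^(i+j)·(minor ij) (rows/columns in the sector order above):
  C_11 = (0.65)(0.95) − (-0.20)(-0.30) = 0.5575
  C_12 = −[(-0.05)(0.95) − (-0.20)(-0.05)] = 0.0575
  C_13 = (-0.05)(-0.30) − (0.65)(-0.05) = 0.0475
  C_21 = −[(-0.05)(0.95) − (-0.40)(-0.30)] = 0.1675
  C_22 = (1.00)(0.95) − (-0.40)(-0.05) = 0.9300
  C_23 = −[(1.00)(-0.30) − (-0.05)(-0.05)] = 0.3025
  C_31 = (-0.05)(-0.20) − (-0.40)(0.65) = 0.2700
  C_32 = −[(1.00)(-0.20) − (-0.40)(-0.05)] = 0.2200
  C_33 = (1.00)(0.65) − (-0.05)(-0.05) = 0.6475
det(I−A) = Σ_j (I−A)_1j·C_1j = (1.00)(0.5575) + (-0.05)(0.0575) + (-0.40)(0.0475) = 0.535625
adj(I−A) = Cᵀ =
  [ 0.5575   0.1675   0.2700]
  [ 0.0575   0.9300   0.2200]
  [ 0.0475   0.3025   0.6475]
(I − A)⁻¹ = adj(I−A) / det(I−A) ≈
  [   1.0408     0.3127     0.5041]
  [   0.1074     1.7363     0.4107]
  [   0.0887     0.5648     1.2089]
First solve x = (I − A)⁻¹ d = adj(I−A)·d / det(I−A); in particular x_M = (0.0575·340 + 0.9300·60 + 0.2200·60) / 0.535625 = 88.55 / 0.535625 ≈ 165.3209.
Intermediate flow from S to M: z_SM = a_SM · x_M = 0.30 × 88.55 / 0.535625 = 26.565 / 0.535625 ≈ 49.60.

z_SM = 49.60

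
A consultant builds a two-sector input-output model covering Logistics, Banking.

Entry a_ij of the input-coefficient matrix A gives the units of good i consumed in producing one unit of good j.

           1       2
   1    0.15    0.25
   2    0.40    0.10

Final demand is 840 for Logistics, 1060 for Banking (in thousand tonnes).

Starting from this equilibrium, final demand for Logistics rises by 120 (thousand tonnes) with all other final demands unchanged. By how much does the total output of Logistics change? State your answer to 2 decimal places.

Δx_1 = 162.41

I − A =
  [   0.85    -0.25]
  [  -0.40     0.90]
det(I−A) = (0.85)(0.90) − (-0.25)(-0.40) = 0.6650
adj(I−A) = [[0.90, 0.25], [0.40, 0.85]]
(I − A)⁻¹ = adj(I−A) / det(I−A) ≈
  [   1.3534     0.3759]
  [   0.6015     1.2782]
Δx = (I − A)⁻¹ Δd with Δd having +120 in the Logistics component and 0 elsewhere.
So Δx_1 = L_11 · (+120), where L_11 = adj(I−A)_11 / det(I−A) = 0.90 / 0.6650.
Δx_1 = 0.90 × (+120) / 0.6650 = 108.00 / 0.6650 ≈ 162.41.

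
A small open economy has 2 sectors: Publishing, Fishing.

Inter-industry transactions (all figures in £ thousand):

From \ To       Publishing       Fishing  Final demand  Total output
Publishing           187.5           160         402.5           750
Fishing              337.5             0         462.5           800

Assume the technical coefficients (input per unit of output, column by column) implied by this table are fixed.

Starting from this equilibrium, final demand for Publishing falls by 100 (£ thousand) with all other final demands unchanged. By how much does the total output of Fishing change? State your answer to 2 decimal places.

Δx_2 = -68.18

Technical coefficients a_ij = z_ij / X_j:
  a_11 = 187.5/750 = 0.25, a_21 = 337.5/750 = 0.45
  a_12 = 160/800 = 0.20, a_22 = 0/800 = 0.00
I − A =
  [   0.75    -0.20]
  [  -0.45     1.00]
det(I−A) = (0.75)(1.00) − (-0.20)(-0.45) = 0.6600
adj(I−A) = [[1.00, 0.20], [0.45, 0.75]]
(I − A)⁻¹ = adj(I−A) / det(I−A) ≈
  [   1.5152     0.3030]
  [   0.6818     1.1364]
Δx = (I − A)⁻¹ Δd with Δd having -100 in the Publishing component and 0 elsewhere.
So Δx_2 = L_21 · (-100), where L_21 = adj(I−A)_21 / det(I−A) = 0.45 / 0.6600.
Δx_2 = 0.45 × (-100) / 0.6600 = -45.00 / 0.6600 ≈ -68.18.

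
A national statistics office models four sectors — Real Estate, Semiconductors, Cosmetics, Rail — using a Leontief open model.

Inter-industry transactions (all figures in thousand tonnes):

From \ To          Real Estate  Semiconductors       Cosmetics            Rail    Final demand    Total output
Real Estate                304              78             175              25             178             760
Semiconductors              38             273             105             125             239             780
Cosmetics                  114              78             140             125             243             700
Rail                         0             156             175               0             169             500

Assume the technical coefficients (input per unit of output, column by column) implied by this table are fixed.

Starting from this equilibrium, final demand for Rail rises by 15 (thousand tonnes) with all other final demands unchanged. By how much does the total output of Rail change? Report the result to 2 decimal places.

Technical coefficients a_ij = z_ij / X_j:
  a_11 = 304/760 = 0.40, a_21 = 38/760 = 0.05, a_31 = 114/760 = 0.15, a_41 = 0/760 = 0.00
  a_12 = 78/780 = 0.10, a_22 = 273/780 = 0.35, a_32 = 78/780 = 0.10, a_42 = 156/780 = 0.20
  a_13 = 175/700 = 0.25, a_23 = 105/700 = 0.15, a_33 = 140/700 = 0.20, a_43 = 175/700 = 0.25
  a_14 = 25/500 = 0.05, a_24 = 125/500 = 0.25, a_34 = 125/500 = 0.25, a_44 = 0/500 = 0.00
I − A =
  [   0.60    -0.10    -0.25    -0.05]
  [  -0.05     0.65    -0.15    -0.25]
  [  -0.15    -0.10     0.80    -0.25]
  [   0.00    -0.20    -0.25     1.00]
Compute the cofactors C_ij = (−1)^(i+j)·(3×3 minor ij) of I−A; the adjugate is their transpose:
adj(I−A) = Cᵀ =
  [ 0.410625   0.120500   0.180875   0.095875]
  [ 0.068750   0.403125   0.140625   0.139375]
  [ 0.097500   0.106500   0.354500   0.120125]
  [ 0.038125   0.107250   0.116750   0.271125]
det(I−A) = Σ_j (I−A)_1j·C_1j = (0.60)(0.410625) + (-0.10)(0.068750) + (-0.25)(0.097500) + (-0.05)(0.038125) = 0.21321875
(I − A)⁻¹ = adj(I−A) / det(I−A) ≈
  [   1.9258     0.5651     0.8483     0.4497]
  [   0.3224     1.8907     0.6595     0.6537]
  [   0.4573     0.4995     1.6626     0.5634]
  [   0.1788     0.5030     0.5476     1.2716]
Δx = (I − A)⁻¹ Δd with Δd having +15 in the Rail component and 0 elsewhere.
So Δx_4 = L_44 · (+15), where L_44 = adj(I−A)_44 / det(I−A) = 0.271125 / 0.21321875.
Δx_4 = 0.271125 × (+15) / 0.21321875 = 4.066875 / 0.21321875 ≈ 19.07.

Δx_4 = 19.07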